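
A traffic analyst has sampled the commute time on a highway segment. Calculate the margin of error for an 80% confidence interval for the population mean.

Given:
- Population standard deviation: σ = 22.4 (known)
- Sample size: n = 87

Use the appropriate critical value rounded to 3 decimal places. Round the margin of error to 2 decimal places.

The population standard deviation σ is known, so use the z-interval margin of error formula.

For 80% confidence, z* = 1.282 (from standard normal table)

Margin of error formula for z-interval: E = z* × σ/√n

E = 1.282 × 22.4/√87
  = 1.282 × 2.401532
  = 3.0788

Rounded to 2 decimal places:

3.08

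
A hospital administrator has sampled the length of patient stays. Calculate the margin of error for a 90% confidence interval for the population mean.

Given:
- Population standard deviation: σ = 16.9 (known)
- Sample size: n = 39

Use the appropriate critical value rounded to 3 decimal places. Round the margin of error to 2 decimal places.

The population standard deviation σ is known, so use the z-interval margin of error formula.

For 90% confidence, z* = 1.645 (from standard normal table)

Margin of error formula for z-interval: E = z* × σ/√n

E = 1.645 × 16.9/√39
  = 1.645 × 2.706166
  = 4.4516

Rounded to 2 decimal places:

4.45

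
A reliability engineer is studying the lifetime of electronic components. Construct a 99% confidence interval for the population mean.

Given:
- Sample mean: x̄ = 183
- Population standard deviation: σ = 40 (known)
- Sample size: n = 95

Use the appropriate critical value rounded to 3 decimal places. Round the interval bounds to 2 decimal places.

The population standard deviation σ is known, so use a z-interval (standard normal critical value).

For 99% confidence, z* = 2.576 (from standard normal table)

Standard error: SE = σ/√n = 40/√95 = 4.103913

Margin of error: E = z* × SE = 2.576 × 4.103913 = 10.5717

Z-interval: x̄ ± E = 183 ± 10.5717 = (172.4283, 193.5717)

Rounded to 2 decimal places:

(172.43, 193.57)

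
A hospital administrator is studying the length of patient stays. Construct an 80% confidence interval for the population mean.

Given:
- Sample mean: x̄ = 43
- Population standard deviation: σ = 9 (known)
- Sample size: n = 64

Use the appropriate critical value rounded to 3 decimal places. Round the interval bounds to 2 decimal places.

The population standard deviation σ is known, so use a z-interval (standard normal critical value).

For 80% confidence, z* = 1.282 (from standard normal table)

Standard error: SE = σ/√n = 9/√64 = 1.125000

Margin of error: E = z* × SE = 1.282 × 1.125000 = 1.4423

Z-interval: x̄ ± E = 43 ± 1.4423 = (41.5577, 44.4423)

Rounded to 2 decimal places:

(41.56, 44.44)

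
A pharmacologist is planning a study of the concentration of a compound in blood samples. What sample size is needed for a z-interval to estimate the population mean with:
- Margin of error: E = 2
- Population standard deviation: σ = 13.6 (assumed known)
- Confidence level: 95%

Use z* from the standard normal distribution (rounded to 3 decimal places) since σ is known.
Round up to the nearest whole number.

Using z* since population σ is known (z-interval formula).

For 95% confidence, z* = 1.96 (from standard normal table)

Sample size formula for z-interval: n = (z*σ/E)²

n = (1.96 × 13.6 / 2)²
  = (13.328000)²
  = 177.6356

Round up to the nearest whole number: n = 178

178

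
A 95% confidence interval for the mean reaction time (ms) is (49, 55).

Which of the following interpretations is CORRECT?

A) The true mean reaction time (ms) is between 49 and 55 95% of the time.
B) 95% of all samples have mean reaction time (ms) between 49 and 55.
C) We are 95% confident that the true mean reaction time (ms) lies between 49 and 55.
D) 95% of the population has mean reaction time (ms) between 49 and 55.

A confidence interval represents our confidence in the procedure, not a probability statement about the parameter.

Key concept: If we repeated this sampling process many times and computed a 95% CI each time, about 95% of those intervals would contain the true population parameter.

For this specific interval (49, 55):
- Midpoint (point estimate): 52
- Margin of error: 3

The correct interpretation is the one stating confidence that the true parameter lies in the interval — option C.

C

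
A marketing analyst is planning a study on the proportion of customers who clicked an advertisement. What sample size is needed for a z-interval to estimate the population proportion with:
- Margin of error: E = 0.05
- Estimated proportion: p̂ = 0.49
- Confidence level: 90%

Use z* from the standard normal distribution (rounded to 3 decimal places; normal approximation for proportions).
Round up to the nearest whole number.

Using z* for proportion z-interval (normal approximation).

For 90% confidence, z* = 1.645 (from standard normal table)

Sample size formula for proportion z-interval: n = z*²p̂(1-p̂)/E²

n = 1.645² × 0.49 × 0.51 / 0.05²
  = 2.706025 × 0.2499 / 0.0025
  = 270.4943

Round up to the nearest whole number: n = 271

271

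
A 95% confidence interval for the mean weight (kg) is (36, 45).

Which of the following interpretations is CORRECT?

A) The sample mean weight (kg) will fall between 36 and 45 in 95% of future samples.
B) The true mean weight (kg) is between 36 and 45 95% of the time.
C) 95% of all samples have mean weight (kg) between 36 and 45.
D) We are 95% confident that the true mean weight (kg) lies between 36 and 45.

A confidence interval represents our confidence in the procedure, not a probability statement about the parameter.

Key concept: If we repeated this sampling process many times and computed a 95% CI each time, about 95% of those intervals would contain the true population parameter.

For this specific interval (36, 45):
- Midpoint (point estimate): 40.5
- Margin of error: 4.5

The correct interpretation is the one stating confidence that the true parameter lies in the interval — option D.

D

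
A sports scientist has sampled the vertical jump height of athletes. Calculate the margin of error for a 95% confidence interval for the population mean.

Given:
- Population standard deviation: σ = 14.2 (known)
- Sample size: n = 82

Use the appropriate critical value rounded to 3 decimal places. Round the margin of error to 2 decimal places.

The population standard deviation σ is known, so use the z-interval margin of error formula.

For 95% confidence, z* = 1.96 (from standard normal table)

Margin of error formula for z-interval: E = z* × σ/√n

E = 1.96 × 14.2/√82
  = 1.96 × 1.568128
  = 3.0735

Rounded to 2 decimal places:

3.07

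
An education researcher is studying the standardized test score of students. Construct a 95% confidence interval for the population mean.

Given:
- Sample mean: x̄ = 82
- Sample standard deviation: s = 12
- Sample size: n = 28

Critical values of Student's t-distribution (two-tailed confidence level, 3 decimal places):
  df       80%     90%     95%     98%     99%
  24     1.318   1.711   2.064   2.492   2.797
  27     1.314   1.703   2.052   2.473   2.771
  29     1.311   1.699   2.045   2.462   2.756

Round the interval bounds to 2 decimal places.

The population standard deviation σ is unknown (only the sample standard deviation s is given), so use a t-interval with df = n - 1 = 28 - 1 = 27.

For 95% confidence with df = 27, t* = 2.052 (from t-table)

Standard error: SE = s/√n = 12/√28 = 2.267787

Margin of error: E = t* × SE = 2.052 × 2.267787 = 4.6535

T-interval: x̄ ± E = 82 ± 4.6535 = (77.3465, 86.6535)

Rounded to 2 decimal places:

(77.35, 86.65)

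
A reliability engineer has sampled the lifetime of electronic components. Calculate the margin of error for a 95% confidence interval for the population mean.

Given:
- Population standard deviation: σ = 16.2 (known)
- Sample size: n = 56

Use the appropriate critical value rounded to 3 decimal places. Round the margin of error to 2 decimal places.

The population standard deviation σ is known, so use the z-interval margin of error formula.

For 95% confidence, z* = 1.96 (from standard normal table)

Margin of error formula for z-interval: E = z* × σ/√n

E = 1.96 × 16.2/√56
  = 1.96 × 2.164816
  = 4.2430

Rounded to 2 decimal places:

4.24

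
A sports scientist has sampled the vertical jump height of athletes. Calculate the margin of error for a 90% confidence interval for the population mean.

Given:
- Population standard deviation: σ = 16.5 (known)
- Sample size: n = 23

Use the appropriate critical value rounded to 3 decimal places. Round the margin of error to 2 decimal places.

The population standard deviation σ is known, so use the z-interval margin of error formula.

For 90% confidence, z* = 1.645 (from standard normal table)

Margin of error formula for z-interval: E = z* × σ/√n

E = 1.645 × 16.5/√23
  = 1.645 × 3.440488
  = 5.6596

Rounded to 2 decimal places:

5.66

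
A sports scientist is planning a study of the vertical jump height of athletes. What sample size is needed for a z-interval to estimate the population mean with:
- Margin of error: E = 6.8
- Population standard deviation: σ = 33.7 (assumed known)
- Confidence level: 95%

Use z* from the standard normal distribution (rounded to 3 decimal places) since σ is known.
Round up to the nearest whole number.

Using z* since population σ is known (z-interval formula).

For 95% confidence, z* = 1.96 (from standard normal table)

Sample size formula for z-interval: n = (z*σ/E)²

n = (1.96 × 33.7 / 6.8)²
  = (9.713529)²
  = 94.3527

Round up to the nearest whole number: n = 95

95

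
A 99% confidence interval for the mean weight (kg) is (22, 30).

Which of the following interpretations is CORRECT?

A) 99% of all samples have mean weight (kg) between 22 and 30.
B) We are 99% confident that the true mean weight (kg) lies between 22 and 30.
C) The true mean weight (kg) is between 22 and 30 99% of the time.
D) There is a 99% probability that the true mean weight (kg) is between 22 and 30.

A confidence interval represents our confidence in the procedure, not a probability statement about the parameter.

Key concept: If we repeated this sampling process many times and computed a 99% CI each time, about 99% of those intervals would contain the true population parameter.

For this specific interval (22, 30):
- Midpoint (point estimate): 26
- Margin of error: 4

The correct interpretation is the one stating confidence that the true parameter lies in the interval — option B.

B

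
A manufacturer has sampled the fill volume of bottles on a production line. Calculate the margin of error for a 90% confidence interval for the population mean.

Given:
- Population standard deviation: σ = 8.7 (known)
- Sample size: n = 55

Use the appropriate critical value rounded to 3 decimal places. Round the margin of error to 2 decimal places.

The population standard deviation σ is known, so use the z-interval margin of error formula.

For 90% confidence, z* = 1.645 (from standard normal table)

Margin of error formula for z-interval: E = z* × σ/√n

E = 1.645 × 8.7/√55
  = 1.645 × 1.173108
  = 1.9298

Rounded to 2 decimal places:

1.93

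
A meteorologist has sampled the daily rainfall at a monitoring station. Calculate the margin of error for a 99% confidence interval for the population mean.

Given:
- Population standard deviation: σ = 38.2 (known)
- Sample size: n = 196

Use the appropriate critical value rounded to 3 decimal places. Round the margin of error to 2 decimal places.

The population standard deviation σ is known, so use the z-interval margin of error formula.

For 99% confidence, z* = 2.576 (from standard normal table)

Margin of error formula for z-interval: E = z* × σ/√n

E = 2.576 × 38.2/√196
  = 2.576 × 2.728571
  = 7.0288

Rounded to 2 decimal places:

7.03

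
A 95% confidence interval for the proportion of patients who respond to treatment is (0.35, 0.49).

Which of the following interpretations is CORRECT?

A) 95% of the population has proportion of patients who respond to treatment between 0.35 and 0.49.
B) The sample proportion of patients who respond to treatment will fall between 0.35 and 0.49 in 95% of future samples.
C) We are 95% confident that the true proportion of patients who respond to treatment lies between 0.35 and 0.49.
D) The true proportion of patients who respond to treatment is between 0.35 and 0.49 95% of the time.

A confidence interval represents our confidence in the procedure, not a probability statement about the parameter.

Key concept: If we repeated this sampling process many times and computed a 95% CI each time, about 95% of those intervals would contain the true population parameter.

For this specific interval (0.35, 0.49):
- Midpoint (point estimate): 0.42
- Margin of error: 0.07

The correct interpretation is the one stating confidence that the true parameter lies in the interval — option C.

C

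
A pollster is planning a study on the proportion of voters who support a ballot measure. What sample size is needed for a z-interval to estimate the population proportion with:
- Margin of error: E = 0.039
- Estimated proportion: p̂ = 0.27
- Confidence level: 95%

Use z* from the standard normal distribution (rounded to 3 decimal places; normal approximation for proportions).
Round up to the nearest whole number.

Using z* for proportion z-interval (normal approximation).

For 95% confidence, z* = 1.96 (from standard normal table)

Sample size formula for proportion z-interval: n = z*²p̂(1-p̂)/E²

n = 1.96² × 0.27 × 0.73 / 0.039²
  = 3.8416 × 0.1971 / 0.001521
  = 497.8168

Round up to the nearest whole number: n = 498

498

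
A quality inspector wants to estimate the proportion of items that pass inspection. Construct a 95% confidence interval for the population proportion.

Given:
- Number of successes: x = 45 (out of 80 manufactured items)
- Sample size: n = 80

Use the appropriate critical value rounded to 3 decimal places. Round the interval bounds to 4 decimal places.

Sample proportion: p̂ = 45/80 = 0.562500

Check conditions for normal approximation:
  np̂ = 45 ≥ 10 ✓
  n(1-p̂) = 35 ≥ 10 ✓

The sample is large enough, so use a z-interval (normal approximation) for the proportion.

For 95% confidence, z* = 1.96 (from standard normal table)

Standard error: SE = √(p̂(1-p̂)/n) = √(0.562500×0.437500/80) = 0.05546325

Margin of error: E = z* × SE = 1.96 × 0.05546325 = 0.108708

Z-interval: p̂ ± E = 0.562500 ± 0.108708 = (0.453792, 0.671208)

Rounded to 4 decimal places:

(0.4538, 0.6712)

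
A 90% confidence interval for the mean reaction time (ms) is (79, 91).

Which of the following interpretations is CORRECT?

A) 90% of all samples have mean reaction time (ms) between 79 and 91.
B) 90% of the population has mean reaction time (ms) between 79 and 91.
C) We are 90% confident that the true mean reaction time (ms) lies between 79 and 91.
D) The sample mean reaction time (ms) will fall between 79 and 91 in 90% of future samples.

A confidence interval represents our confidence in the procedure, not a probability statement about the parameter.

Key concept: If we repeated this sampling process many times and computed a 90% CI each time, about 90% of those intervals would contain the true population parameter.

For this specific interval (79, 91):
- Midpoint (point estimate): 85
- Margin of error: 6

The correct interpretation is the one stating confidence that the true parameter lies in the interval — option C.

C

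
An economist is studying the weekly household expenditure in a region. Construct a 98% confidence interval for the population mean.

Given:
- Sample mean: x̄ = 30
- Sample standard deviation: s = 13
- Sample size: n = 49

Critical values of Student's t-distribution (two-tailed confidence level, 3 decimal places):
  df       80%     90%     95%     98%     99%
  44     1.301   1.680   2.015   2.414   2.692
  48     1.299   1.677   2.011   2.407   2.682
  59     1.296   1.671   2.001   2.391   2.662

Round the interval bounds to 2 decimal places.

The population standard deviation σ is unknown (only the sample standard deviation s is given), so use a t-interval with df = n - 1 = 49 - 1 = 48.

For 98% confidence with df = 48, t* = 2.407 (from t-table)

Standard error: SE = s/√n = 13/√49 = 1.857143

Margin of error: E = t* × SE = 2.407 × 1.857143 = 4.4701

T-interval: x̄ ± E = 30 ± 4.4701 = (25.5299, 34.4701)

Rounded to 2 decimal places:

(25.53, 34.47)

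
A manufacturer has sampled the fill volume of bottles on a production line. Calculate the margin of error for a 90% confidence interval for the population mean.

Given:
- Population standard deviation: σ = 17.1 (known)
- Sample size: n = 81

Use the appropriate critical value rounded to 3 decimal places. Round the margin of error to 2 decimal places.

The population standard deviation σ is known, so use the z-interval margin of error formula.

For 90% confidence, z* = 1.645 (from standard normal table)

Margin of error formula for z-interval: E = z* × σ/√n

E = 1.645 × 17.1/√81
  = 1.645 × 1.900000
  = 3.1255

Rounded to 2 decimal places:

3.13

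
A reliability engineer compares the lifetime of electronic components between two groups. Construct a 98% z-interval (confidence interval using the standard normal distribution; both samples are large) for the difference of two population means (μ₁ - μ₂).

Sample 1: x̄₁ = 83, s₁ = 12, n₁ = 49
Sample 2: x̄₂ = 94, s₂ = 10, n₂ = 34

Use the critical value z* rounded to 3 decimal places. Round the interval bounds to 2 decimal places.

Both samples are large (n₁ = 49 ≥ 30, n₂ = 34 ≥ 30), so a z-interval for the difference of means applies.

Point estimate: x̄₁ - x̄₂ = 83 - 94 = -11

Standard error: SE = √(s₁²/n₁ + s₂²/n₂)
= √(12²/49 + 10²/34)
= √(2.938776 + 2.941176)
= 2.424861

For 98% confidence, z* = 2.326 (from standard normal table)
Margin of error: E = z* × SE = 2.326 × 2.424861 = 5.6402

Z-interval: (x̄₁ - x̄₂) ± E = -11 ± 5.6402 = (-16.6402, -5.3598)

Rounded to 2 decimal places:

(-16.64, -5.36)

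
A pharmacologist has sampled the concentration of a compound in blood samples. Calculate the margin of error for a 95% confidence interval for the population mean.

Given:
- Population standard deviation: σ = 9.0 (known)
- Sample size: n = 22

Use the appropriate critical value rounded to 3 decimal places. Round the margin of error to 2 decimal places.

The population standard deviation σ is known, so use the z-interval margin of error formula.

For 95% confidence, z* = 1.96 (from standard normal table)

Margin of error formula for z-interval: E = z* × σ/√n

E = 1.96 × 9.0/√22
  = 1.96 × 1.918806
  = 3.7609

Rounded to 2 decimal places:

3.76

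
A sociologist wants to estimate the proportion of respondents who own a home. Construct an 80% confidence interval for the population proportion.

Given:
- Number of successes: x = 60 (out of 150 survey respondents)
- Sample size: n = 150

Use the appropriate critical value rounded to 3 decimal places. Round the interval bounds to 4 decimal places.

Sample proportion: p̂ = 60/150 = 0.400000

Check conditions for normal approximation:
  np̂ = 60 ≥ 10 ✓
  n(1-p̂) = 90 ≥ 10 ✓

The sample is large enough, so use a z-interval (normal approximation) for the proportion.

For 80% confidence, z* = 1.282 (from standard normal table)

Standard error: SE = √(p̂(1-p̂)/n) = √(0.400000×0.600000/150) = 0.04000000

Margin of error: E = z* × SE = 1.282 × 0.04000000 = 0.051280

Z-interval: p̂ ± E = 0.400000 ± 0.051280 = (0.348720, 0.451280)

Rounded to 4 decimal places:

(0.3487, 0.4513)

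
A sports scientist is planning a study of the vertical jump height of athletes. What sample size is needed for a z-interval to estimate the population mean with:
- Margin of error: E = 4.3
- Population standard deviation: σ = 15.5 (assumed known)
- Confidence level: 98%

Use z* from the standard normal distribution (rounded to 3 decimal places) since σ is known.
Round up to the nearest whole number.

Using z* since population σ is known (z-interval formula).

For 98% confidence, z* = 2.326 (from standard normal table)

Sample size formula for z-interval: n = (z*σ/E)²

n = (2.326 × 15.5 / 4.3)²
  = (8.384419)²
  = 70.2985

Round up to the nearest whole number: n = 71

71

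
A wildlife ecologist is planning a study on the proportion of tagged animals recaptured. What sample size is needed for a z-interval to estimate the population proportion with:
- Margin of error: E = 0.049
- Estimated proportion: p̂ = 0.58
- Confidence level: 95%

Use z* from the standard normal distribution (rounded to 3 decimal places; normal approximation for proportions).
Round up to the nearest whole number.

Using z* for proportion z-interval (normal approximation).

For 95% confidence, z* = 1.96 (from standard normal table)

Sample size formula for proportion z-interval: n = z*²p̂(1-p̂)/E²

n = 1.96² × 0.58 × 0.42 / 0.049²
  = 3.8416 × 0.2436 / 0.002401
  = 389.7600

Round up to the nearest whole number: n = 390

390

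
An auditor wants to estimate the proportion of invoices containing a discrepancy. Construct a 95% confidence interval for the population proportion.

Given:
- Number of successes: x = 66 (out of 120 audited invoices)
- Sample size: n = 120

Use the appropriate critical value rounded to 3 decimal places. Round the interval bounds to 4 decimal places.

Sample proportion: p̂ = 66/120 = 0.550000

Check conditions for normal approximation:
  np̂ = 66 ≥ 10 ✓
  n(1-p̂) = 54 ≥ 10 ✓

The sample is large enough, so use a z-interval (normal approximation) for the proportion.

For 95% confidence, z* = 1.96 (from standard normal table)

Standard error: SE = √(p̂(1-p̂)/n) = √(0.550000×0.450000/120) = 0.04541476

Margin of error: E = z* × SE = 1.96 × 0.04541476 = 0.089013

Z-interval: p̂ ± E = 0.550000 ± 0.089013 = (0.460987, 0.639013)

Rounded to 4 decimal places:

(0.4610, 0.6390)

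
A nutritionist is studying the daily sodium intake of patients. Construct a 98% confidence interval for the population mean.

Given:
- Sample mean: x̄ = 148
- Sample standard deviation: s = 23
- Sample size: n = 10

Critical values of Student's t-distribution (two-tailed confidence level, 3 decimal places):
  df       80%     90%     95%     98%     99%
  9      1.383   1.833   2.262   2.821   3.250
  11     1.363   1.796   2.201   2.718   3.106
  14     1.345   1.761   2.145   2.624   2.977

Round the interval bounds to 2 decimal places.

The population standard deviation σ is unknown (only the sample standard deviation s is given), so use a t-interval with df = n - 1 = 10 - 1 = 9.

For 98% confidence with df = 9, t* = 2.821 (from t-table)

Standard error: SE = s/√n = 23/√10 = 7.273239

Margin of error: E = t* × SE = 2.821 × 7.273239 = 20.5178

T-interval: x̄ ± E = 148 ± 20.5178 = (127.4822, 168.5178)

Rounded to 2 decimal places:

(127.48, 168.52)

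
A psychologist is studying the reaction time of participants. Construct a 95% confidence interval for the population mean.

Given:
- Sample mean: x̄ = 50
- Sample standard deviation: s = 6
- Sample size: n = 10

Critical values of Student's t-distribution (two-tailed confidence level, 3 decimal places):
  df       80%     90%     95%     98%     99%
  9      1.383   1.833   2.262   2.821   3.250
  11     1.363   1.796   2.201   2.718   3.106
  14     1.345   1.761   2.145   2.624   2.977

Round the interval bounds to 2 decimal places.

The population standard deviation σ is unknown (only the sample standard deviation s is given), so use a t-interval with df = n - 1 = 10 - 1 = 9.

For 95% confidence with df = 9, t* = 2.262 (from t-table)

Standard error: SE = s/√n = 6/√10 = 1.897367

Margin of error: E = t* × SE = 2.262 × 1.897367 = 4.2918

T-interval: x̄ ± E = 50 ± 4.2918 = (45.7082, 54.2918)

Rounded to 2 decimal places:

(45.71, 54.29)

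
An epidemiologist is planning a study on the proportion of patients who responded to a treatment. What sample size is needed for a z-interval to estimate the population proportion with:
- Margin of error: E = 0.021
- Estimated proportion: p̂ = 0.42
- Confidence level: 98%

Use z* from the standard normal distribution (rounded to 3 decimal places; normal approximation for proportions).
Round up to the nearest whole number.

Using z* for proportion z-interval (normal approximation).

For 98% confidence, z* = 2.326 (from standard normal table)

Sample size formula for proportion z-interval: n = z*²p̂(1-p̂)/E²

n = 2.326² × 0.42 × 0.58 / 0.021²
  = 5.410276 × 0.2436 / 0.000441
  = 2988.5334

Round up to the nearest whole number: n = 2989

2989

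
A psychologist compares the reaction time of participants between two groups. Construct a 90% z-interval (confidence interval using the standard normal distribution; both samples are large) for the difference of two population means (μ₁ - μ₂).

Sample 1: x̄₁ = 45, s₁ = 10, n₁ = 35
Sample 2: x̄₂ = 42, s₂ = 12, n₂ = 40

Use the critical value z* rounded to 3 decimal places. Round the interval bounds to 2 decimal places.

Both samples are large (n₁ = 35 ≥ 30, n₂ = 40 ≥ 30), so a z-interval for the difference of means applies.

Point estimate: x̄₁ - x̄₂ = 45 - 42 = 3

Standard error: SE = √(s₁²/n₁ + s₂²/n₂)
= √(10²/35 + 12²/40)
= √(2.857143 + 3.600000)
= 2.541091

For 90% confidence, z* = 1.645 (from standard normal table)
Margin of error: E = z* × SE = 1.645 × 2.541091 = 4.1801

Z-interval: (x̄₁ - x̄₂) ± E = 3 ± 4.1801 = (-1.1801, 7.1801)

Rounded to 2 decimal places:

(-1.18, 7.18)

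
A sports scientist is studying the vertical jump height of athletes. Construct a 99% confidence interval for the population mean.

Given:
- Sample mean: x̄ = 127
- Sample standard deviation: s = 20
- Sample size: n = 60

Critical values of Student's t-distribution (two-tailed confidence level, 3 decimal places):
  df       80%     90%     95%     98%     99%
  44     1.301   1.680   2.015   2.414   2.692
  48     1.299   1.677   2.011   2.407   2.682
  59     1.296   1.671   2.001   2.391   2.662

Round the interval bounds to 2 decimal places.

The population standard deviation σ is unknown (only the sample standard deviation s is given), so use a t-interval with df = n - 1 = 60 - 1 = 59.

For 99% confidence with df = 59, t* = 2.662 (from t-table)

Standard error: SE = s/√n = 20/√60 = 2.581989

Margin of error: E = t* × SE = 2.662 × 2.581989 = 6.8733

T-interval: x̄ ± E = 127 ± 6.8733 = (120.1267, 133.8733)

Rounded to 2 decimal places:

(120.13, 133.87)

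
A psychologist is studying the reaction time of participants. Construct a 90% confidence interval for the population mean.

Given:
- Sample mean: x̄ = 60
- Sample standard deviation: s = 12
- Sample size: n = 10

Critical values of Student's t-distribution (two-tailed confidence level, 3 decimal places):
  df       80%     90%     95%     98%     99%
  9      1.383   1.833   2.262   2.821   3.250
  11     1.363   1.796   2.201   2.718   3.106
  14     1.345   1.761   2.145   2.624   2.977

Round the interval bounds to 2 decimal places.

The population standard deviation σ is unknown (only the sample standard deviation s is given), so use a t-interval with df = n - 1 = 10 - 1 = 9.

For 90% confidence with df = 9, t* = 1.833 (from t-table)

Standard error: SE = s/√n = 12/√10 = 3.794733

Margin of error: E = t* × SE = 1.833 × 3.794733 = 6.9557

T-interval: x̄ ± E = 60 ± 6.9557 = (53.0443, 66.9557)

Rounded to 2 decimal places:

(53.04, 66.96)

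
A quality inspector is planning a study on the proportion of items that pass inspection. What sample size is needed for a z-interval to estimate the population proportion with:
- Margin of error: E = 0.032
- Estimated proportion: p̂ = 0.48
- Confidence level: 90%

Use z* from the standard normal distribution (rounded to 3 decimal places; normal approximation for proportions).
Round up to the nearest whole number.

Using z* for proportion z-interval (normal approximation).

For 90% confidence, z* = 1.645 (from standard normal table)

Sample size formula for proportion z-interval: n = z*²p̂(1-p̂)/E²

n = 1.645² × 0.48 × 0.52 / 0.032²
  = 2.706025 × 0.2496 / 0.001024
  = 659.5936

Round up to the nearest whole number: n = 660

660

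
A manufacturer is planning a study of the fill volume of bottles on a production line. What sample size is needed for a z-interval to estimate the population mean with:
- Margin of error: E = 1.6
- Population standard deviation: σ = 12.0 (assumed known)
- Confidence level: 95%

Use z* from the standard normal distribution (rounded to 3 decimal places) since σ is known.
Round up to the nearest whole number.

Using z* since population σ is known (z-interval formula).

For 95% confidence, z* = 1.96 (from standard normal table)

Sample size formula for z-interval: n = (z*σ/E)²

n = (1.96 × 12.0 / 1.6)²
  = (14.700000)²
  = 216.0900

Round up to the nearest whole number: n = 217

217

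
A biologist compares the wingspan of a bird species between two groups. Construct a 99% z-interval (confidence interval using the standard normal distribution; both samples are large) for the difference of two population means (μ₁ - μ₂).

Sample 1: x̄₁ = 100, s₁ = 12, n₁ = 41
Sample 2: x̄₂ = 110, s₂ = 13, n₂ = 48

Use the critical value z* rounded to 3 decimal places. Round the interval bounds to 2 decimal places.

Both samples are large (n₁ = 41 ≥ 30, n₂ = 48 ≥ 30), so a z-interval for the difference of means applies.

Point estimate: x̄₁ - x̄₂ = 100 - 110 = -10

Standard error: SE = √(s₁²/n₁ + s₂²/n₂)
= √(12²/41 + 13²/48)
= √(3.512195 + 3.520833)
= 2.651986

For 99% confidence, z* = 2.576 (from standard normal table)
Margin of error: E = z* × SE = 2.576 × 2.651986 = 6.8315

Z-interval: (x̄₁ - x̄₂) ± E = -10 ± 6.8315 = (-16.8315, -3.1685)

Rounded to 2 decimal places:

(-16.83, -3.17)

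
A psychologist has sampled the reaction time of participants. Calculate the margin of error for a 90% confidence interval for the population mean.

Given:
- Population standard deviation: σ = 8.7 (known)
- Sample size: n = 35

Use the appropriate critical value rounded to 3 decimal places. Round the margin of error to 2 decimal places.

The population standard deviation σ is known, so use the z-interval margin of error formula.

For 90% confidence, z* = 1.645 (from standard normal table)

Margin of error formula for z-interval: E = z* × σ/√n

E = 1.645 × 8.7/√35
  = 1.645 × 1.470568
  = 2.4191

Rounded to 2 decimal places:

2.42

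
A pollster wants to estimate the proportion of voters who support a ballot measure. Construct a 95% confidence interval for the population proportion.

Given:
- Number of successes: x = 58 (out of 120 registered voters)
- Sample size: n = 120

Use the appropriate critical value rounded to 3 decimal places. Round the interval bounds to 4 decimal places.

Sample proportion: p̂ = 58/120 = 0.483333

Check conditions for normal approximation:
  np̂ = 58 ≥ 10 ✓
  n(1-p̂) = 62 ≥ 10 ✓

The sample is large enough, so use a z-interval (normal approximation) for the proportion.

For 95% confidence, z* = 1.96 (from standard normal table)

Standard error: SE = √(p̂(1-p̂)/n) = √(0.483333×0.516667/120) = 0.04561818

Margin of error: E = z* × SE = 1.96 × 0.04561818 = 0.089412

Z-interval: p̂ ± E = 0.483333 ± 0.089412 = (0.393922, 0.572745)

Rounded to 4 decimal places:

(0.3939, 0.5727)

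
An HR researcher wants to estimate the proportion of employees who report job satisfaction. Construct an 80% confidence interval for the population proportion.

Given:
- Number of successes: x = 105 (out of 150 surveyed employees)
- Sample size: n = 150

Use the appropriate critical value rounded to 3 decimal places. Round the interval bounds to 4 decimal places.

Sample proportion: p̂ = 105/150 = 0.700000

Check conditions for normal approximation:
  np̂ = 105 ≥ 10 ✓
  n(1-p̂) = 45 ≥ 10 ✓

The sample is large enough, so use a z-interval (normal approximation) for the proportion.

For 80% confidence, z* = 1.282 (from standard normal table)

Standard error: SE = √(p̂(1-p̂)/n) = √(0.700000×0.300000/150) = 0.03741657

Margin of error: E = z* × SE = 1.282 × 0.03741657 = 0.047968

Z-interval: p̂ ± E = 0.700000 ± 0.047968 = (0.652032, 0.747968)

Rounded to 4 decimal places:

(0.6520, 0.7480)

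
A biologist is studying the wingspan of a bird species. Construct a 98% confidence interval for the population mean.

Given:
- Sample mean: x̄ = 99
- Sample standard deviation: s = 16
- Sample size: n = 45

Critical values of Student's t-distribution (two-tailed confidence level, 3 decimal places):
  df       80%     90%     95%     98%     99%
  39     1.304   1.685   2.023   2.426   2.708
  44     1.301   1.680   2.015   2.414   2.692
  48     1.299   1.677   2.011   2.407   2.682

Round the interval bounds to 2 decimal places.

The population standard deviation σ is unknown (only the sample standard deviation s is given), so use a t-interval with df = n - 1 = 45 - 1 = 44.

For 98% confidence with df = 44, t* = 2.414 (from t-table)

Standard error: SE = s/√n = 16/√45 = 2.385139

Margin of error: E = t* × SE = 2.414 × 2.385139 = 5.7577

T-interval: x̄ ± E = 99 ± 5.7577 = (93.2423, 104.7577)

Rounded to 2 decimal places:

(93.24, 104.76)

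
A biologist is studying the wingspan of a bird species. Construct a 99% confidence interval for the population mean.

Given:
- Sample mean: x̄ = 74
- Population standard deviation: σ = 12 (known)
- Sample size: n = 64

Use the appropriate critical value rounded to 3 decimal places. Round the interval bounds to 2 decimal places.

The population standard deviation σ is known, so use a z-interval (standard normal critical value).

For 99% confidence, z* = 2.576 (from standard normal table)

Standard error: SE = σ/√n = 12/√64 = 1.500000

Margin of error: E = z* × SE = 2.576 × 1.500000 = 3.8640

Z-interval: x̄ ± E = 74 ± 3.8640 = (70.1360, 77.8640)

Rounded to 2 decimal places:

(70.14, 77.86)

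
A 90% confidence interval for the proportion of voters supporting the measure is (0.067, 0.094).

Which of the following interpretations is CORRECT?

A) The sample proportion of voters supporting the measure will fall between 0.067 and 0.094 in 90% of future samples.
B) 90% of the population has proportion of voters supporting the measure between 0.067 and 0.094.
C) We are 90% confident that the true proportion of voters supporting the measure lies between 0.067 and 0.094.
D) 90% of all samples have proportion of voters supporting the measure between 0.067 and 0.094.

A confidence interval represents our confidence in the procedure, not a probability statement about the parameter.

Key concept: If we repeated this sampling process many times and computed a 90% CI each time, about 90% of those intervals would contain the true population parameter.

For this specific interval (0.067, 0.094):
- Midpoint (point estimate): 0.0805
- Margin of error: 0.0135

The correct interpretation is the one stating confidence that the true parameter lies in the interval — option C.

C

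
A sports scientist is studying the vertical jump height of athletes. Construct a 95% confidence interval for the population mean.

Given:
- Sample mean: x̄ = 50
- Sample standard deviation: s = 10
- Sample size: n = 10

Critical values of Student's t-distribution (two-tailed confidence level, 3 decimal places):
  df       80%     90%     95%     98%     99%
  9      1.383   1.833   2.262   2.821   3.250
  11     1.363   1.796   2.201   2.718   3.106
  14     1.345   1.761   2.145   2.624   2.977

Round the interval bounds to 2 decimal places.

The population standard deviation σ is unknown (only the sample standard deviation s is given), so use a t-interval with df = n - 1 = 10 - 1 = 9.

For 95% confidence with df = 9, t* = 2.262 (from t-table)

Standard error: SE = s/√n = 10/√10 = 3.162278

Margin of error: E = t* × SE = 2.262 × 3.162278 = 7.1531

T-interval: x̄ ± E = 50 ± 7.1531 = (42.8469, 57.1531)

Rounded to 2 decimal places:

(42.85, 57.15)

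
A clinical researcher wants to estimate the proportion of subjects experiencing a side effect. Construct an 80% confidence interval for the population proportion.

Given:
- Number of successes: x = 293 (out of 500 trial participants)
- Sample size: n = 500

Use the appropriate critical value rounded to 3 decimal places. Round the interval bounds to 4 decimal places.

Sample proportion: p̂ = 293/500 = 0.586000

Check conditions for normal approximation:
  np̂ = 293 ≥ 10 ✓
  n(1-p̂) = 207 ≥ 10 ✓

The sample is large enough, so use a z-interval (normal approximation) for the proportion.

For 80% confidence, z* = 1.282 (from standard normal table)

Standard error: SE = √(p̂(1-p̂)/n) = √(0.586000×0.414000/500) = 0.02202744

Margin of error: E = z* × SE = 1.282 × 0.02202744 = 0.028239

Z-interval: p̂ ± E = 0.586000 ± 0.028239 = (0.557761, 0.614239)

Rounded to 4 decimal places:

(0.5578, 0.6142)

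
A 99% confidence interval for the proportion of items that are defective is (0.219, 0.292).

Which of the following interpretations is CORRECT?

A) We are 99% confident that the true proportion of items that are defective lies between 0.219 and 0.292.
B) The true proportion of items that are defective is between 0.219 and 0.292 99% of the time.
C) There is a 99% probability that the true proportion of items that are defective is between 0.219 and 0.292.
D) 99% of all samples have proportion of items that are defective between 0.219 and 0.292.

A confidence interval represents our confidence in the procedure, not a probability statement about the parameter.

Key concept: If we repeated this sampling process many times and computed a 99% CI each time, about 99% of those intervals would contain the true population parameter.

For this specific interval (0.219, 0.292):
- Midpoint (point estimate): 0.2555
- Margin of error: 0.0365

The correct interpretation is the one stating confidence that the true parameter lies in the interval — option A.

A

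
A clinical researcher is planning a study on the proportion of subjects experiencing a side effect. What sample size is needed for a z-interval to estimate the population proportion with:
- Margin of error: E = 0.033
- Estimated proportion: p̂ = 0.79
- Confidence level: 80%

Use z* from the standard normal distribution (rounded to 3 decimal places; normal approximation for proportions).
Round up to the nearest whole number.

Using z* for proportion z-interval (normal approximation).

For 80% confidence, z* = 1.282 (from standard normal table)

Sample size formula for proportion z-interval: n = z*²p̂(1-p̂)/E²

n = 1.282² × 0.79 × 0.21 / 0.033²
  = 1.643524 × 0.1659 / 0.001089
  = 250.3771

Round up to the nearest whole number: n = 251

251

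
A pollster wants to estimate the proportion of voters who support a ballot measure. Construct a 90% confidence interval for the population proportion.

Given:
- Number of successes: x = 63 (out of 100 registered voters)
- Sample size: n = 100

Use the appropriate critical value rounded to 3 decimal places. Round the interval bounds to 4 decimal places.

Sample proportion: p̂ = 63/100 = 0.630000

Check conditions for normal approximation:
  np̂ = 63 ≥ 10 ✓
  n(1-p̂) = 37 ≥ 10 ✓

The sample is large enough, so use a z-interval (normal approximation) for the proportion.

For 90% confidence, z* = 1.645 (from standard normal table)

Standard error: SE = √(p̂(1-p̂)/n) = √(0.630000×0.370000/100) = 0.04828043

Margin of error: E = z* × SE = 1.645 × 0.04828043 = 0.079421

Z-interval: p̂ ± E = 0.630000 ± 0.079421 = (0.550579, 0.709421)

Rounded to 4 decimal places:

(0.5506, 0.7094)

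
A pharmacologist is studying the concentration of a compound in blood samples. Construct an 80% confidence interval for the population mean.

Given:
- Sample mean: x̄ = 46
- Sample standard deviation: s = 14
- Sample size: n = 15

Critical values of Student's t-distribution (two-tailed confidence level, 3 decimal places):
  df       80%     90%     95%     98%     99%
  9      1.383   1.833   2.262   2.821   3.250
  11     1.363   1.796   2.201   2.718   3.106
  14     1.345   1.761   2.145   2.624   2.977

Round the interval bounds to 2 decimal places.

The population standard deviation σ is unknown (only the sample standard deviation s is given), so use a t-interval with df = n - 1 = 15 - 1 = 14.

For 80% confidence with df = 14, t* = 1.345 (from t-table)

Standard error: SE = s/√n = 14/√15 = 3.614784

Margin of error: E = t* × SE = 1.345 × 3.614784 = 4.8619

T-interval: x̄ ± E = 46 ± 4.8619 = (41.1381, 50.8619)

Rounded to 2 decimal places:

(41.14, 50.86)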